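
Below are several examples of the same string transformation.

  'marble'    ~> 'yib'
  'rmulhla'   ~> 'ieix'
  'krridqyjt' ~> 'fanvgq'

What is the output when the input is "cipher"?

The pattern: delete the first 3 characters, then shift every letter 3 places backward in the alphabet (wrapping around).
For "cipher", step one produces "her"; step two turns that into "ebo".

ebo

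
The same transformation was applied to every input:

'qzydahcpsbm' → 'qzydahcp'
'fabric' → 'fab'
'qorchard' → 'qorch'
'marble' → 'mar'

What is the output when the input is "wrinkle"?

wrin

In each case the input is transformed by: delete the last 3 characters.
For "wrinkle" the result is "wrin".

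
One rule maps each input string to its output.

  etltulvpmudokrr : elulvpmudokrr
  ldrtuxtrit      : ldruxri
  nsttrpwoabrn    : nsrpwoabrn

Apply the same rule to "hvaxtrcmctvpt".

The rule is to remove every "t".
On "hvaxtrcmctvpt" that produces "hvaxrcmcvp".

hvaxrcmcvp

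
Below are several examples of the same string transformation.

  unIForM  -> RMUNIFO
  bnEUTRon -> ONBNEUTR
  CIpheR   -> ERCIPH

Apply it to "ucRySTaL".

Each output is the input with this applied: move the last 2 characters to the front (rotate right by 2), then convert every letter to uppercase.
Applying both steps to "ucRySTaL": "aLucRyST", then "ALUCRYST".
(Check on "unIForM": → "rMunIFo" → "RMUNIFO" ✓)

ALUCRYST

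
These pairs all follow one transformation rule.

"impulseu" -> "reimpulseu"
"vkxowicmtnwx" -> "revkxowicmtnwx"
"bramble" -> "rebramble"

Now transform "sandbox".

resandbox

Looking at the pairs, the operation is to prepend "re".
Doing the same to "sandbox": "resandbox".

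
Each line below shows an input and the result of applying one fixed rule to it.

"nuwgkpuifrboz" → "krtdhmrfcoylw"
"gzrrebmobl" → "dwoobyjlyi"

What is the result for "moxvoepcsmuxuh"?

jluslbmzpjrure

Rule — shift every letter 3 places backward in the alphabet (wrapping around).
For "moxvoepcsmuxuh" the result is "jluslbmzpjrure".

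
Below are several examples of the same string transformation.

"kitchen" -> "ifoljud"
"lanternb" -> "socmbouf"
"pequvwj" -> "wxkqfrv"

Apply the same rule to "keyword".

The rule is to move the last 3 characters to the front (rotate right by 3), then shift every letter 1 place forward in the alphabet (wrapping around).
Applying that to "keyword" gives "pselfzx".

pselfzx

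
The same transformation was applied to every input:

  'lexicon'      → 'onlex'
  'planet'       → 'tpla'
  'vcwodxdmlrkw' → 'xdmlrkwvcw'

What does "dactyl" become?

The rule is to move the first 3 characters to the end (rotate left by 3), then delete the first 2 characters.
For "dactyl", step one produces "tyldac"; step two turns that into "ldac".

ldac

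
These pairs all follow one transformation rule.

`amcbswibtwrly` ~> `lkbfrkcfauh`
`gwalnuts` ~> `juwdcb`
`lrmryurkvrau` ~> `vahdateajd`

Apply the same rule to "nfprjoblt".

yasxkuc

Rule — shift every letter 9 places forward in the alphabet (wrapping around), then delete the first 2 characters.
Working it through for "nfprjoblt": intermediate "woyasxkuc", final "yasxkuc".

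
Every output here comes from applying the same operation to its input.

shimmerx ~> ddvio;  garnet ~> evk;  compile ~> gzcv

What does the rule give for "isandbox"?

Rule — shift every letter 9 places backward in the alphabet (wrapping around), then delete the first 3 characters.
Starting from "isandbox": after the first operation, "zjreusfo"; after the second, "eusfo".

eusfo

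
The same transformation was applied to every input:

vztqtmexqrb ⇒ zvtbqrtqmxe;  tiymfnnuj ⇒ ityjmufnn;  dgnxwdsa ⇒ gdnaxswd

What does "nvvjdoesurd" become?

Rule — move the first character to the end, then take characters alternately from the front and the back (1st, last, 2nd, 2nd-last, ...).
Applying both steps to "nvvjdoesurd": "vvjdoesurdn", then "vnvdjrduose".

vnvdjrduose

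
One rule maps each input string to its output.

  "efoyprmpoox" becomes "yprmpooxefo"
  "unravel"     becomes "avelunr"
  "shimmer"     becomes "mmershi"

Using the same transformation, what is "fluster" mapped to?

sterflu

The transformation: move the first 3 characters to the end (rotate left by 3).
Doing the same to "fluster": "sterflu".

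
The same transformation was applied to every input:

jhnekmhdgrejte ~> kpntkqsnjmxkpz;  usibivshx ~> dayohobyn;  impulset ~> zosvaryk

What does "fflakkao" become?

ullrgqqg

Looking at the pairs, the operation is to shift every letter 6 places forward in the alphabet (wrapping around), then move the last character to the front.
For "fflakkao" the result is "ullrgqqg".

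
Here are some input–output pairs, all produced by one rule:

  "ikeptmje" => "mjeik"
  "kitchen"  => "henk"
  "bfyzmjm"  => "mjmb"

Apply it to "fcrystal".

Rule — move the last 3 characters to the front (rotate right by 3), then delete the last 3 characters.
"fcrystal" → "talfcrys" → "talfc".

talfc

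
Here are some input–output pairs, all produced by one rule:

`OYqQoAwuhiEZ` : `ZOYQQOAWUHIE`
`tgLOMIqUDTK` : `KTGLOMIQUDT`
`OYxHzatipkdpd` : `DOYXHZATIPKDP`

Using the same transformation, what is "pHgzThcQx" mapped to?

XPHGZTHCQ

Looking at the pairs, the operation is to move the last character to the front, then convert every letter to uppercase.
Applying that to "pHgzThcQx" gives "XPHGZTHCQ".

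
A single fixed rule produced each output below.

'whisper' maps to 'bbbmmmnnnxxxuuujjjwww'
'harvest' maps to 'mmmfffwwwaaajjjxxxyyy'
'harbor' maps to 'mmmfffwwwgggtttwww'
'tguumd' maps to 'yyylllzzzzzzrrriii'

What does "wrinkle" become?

Looking at the pairs, the operation is to shift every letter 5 places forward in the alphabet (wrapping around), then repeat every character 3 times.
Doing the same to "wrinkle": "bbbwwwnnnssspppqqqjjj".

bbbwwwnnnssspppqqqjjj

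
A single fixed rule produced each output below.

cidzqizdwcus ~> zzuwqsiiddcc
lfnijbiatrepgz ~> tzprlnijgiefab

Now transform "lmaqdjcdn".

nqlmdjcda

The pattern: sort the characters into reverse alphabetical order, then swap each adjacent pair of characters (1↔2, 3↔4, ...).
Working it through for "lmaqdjcdn": intermediate "qnmljddca", final "nqlmdjcda".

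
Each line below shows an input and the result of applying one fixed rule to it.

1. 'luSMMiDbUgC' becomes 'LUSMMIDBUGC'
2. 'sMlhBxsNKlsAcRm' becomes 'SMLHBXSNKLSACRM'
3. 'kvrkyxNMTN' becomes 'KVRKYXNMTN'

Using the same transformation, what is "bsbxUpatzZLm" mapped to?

Looking at the pairs, the operation is to convert every letter to uppercase.
On "bsbxUpatzZLm" that produces "BSBXUPATZZLM".

BSBXUPATZZLM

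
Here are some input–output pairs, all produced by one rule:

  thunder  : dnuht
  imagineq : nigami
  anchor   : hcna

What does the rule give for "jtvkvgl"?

vkvtj

The transformation: delete the last 2 characters, then reverse the string.
"jtvkvgl" → "jtvkv" → "vkvtj".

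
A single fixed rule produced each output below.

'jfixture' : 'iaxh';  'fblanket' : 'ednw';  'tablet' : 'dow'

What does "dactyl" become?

What's happening: keep every other character starting from the second (positions 2nd, 4th, 6th, ...), then shift every letter 3 places forward in the alphabet (wrapping around).
Starting from "dactyl": after the first operation, "atl"; after the second, "dwo".

dwo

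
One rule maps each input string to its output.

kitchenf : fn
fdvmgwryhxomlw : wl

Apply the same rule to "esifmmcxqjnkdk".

Rule — swap each adjacent pair of characters (1↔2, 3↔4, ...), then keep only the last 2 characters.
So "esifmmcxqjnkdk" becomes "kd".

kd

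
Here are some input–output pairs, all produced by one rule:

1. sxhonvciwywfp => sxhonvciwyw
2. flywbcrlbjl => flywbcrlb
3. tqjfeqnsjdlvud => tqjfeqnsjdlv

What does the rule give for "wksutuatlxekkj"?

The pattern: delete the last 2 characters.
On "wksutuatlxekkj" that produces "wksutuatlxek".

wksutuatlxek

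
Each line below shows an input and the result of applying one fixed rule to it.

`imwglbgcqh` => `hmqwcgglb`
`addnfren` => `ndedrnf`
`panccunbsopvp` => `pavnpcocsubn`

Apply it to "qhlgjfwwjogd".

dhglogjjwfw

In each case the input is transformed by: take characters alternately from the front and the back (1st, last, 2nd, 2nd-last, ...), then delete the first character.
For "qhlgjfwwjogd", step one produces "qdhglogjjwfw"; step two turns that into "dhglogjjwfw".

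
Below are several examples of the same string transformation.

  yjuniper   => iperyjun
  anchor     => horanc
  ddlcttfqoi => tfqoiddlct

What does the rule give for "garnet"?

Rule — swap the front and back halves of the string.
For "garnet" the result is "netgar".

netgar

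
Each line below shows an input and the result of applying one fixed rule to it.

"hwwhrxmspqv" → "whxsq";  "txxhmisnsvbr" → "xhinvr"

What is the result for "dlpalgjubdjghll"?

lagudgl

What's happening: keep every other character starting from the second (positions 2nd, 4th, 6th, ...).
Doing the same to "dlpalgjubdjghll": "lagudgl".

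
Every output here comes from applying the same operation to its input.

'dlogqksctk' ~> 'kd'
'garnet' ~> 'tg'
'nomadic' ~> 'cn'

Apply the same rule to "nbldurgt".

tn

Each output is the input with this applied: move the first character to the end, then keep only the last 2 characters.
Doing the same to "nbldurgt": "tn".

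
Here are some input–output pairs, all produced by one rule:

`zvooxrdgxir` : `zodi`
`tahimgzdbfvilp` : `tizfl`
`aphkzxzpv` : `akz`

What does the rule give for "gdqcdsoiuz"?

gcoz

What's happening: keep one character in every 3, starting at position 1 (positions 1st, 4th, 7th, ...).
So "gdqcdsoiuz" becomes "gcoz".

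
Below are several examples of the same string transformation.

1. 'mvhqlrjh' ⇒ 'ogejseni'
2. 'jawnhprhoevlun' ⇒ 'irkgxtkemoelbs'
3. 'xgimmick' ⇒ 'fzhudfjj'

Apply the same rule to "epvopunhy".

kevbmslmr

Each output is the input with this applied: move the last 3 characters to the front (rotate right by 3), then shift every letter 3 places backward in the alphabet (wrapping around).
Working it through for "epvopunhy": intermediate "nhyepvopu", final "kevbmslmr".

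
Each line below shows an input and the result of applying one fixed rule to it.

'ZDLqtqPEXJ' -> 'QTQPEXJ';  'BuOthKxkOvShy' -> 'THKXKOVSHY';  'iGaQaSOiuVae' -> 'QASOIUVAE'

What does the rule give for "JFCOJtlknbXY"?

OJTLKNBXY

The pattern: delete the first 3 characters, then convert every letter to uppercase.
On "JFCOJtlknbXY": the first step gives "OJtlknbXY", and the second then gives "OJTLKNBXY".
(Check on "iGaQaSOiuVae": → "QaSOiuVae" → "QASOIUVAE" ✓)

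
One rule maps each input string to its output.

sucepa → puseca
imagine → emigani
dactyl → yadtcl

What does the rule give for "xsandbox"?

The pattern: swap each adjacent pair of characters (1↔2, 3↔4, ...), then move the last character to the front.
Starting from "xsandbox": after the first operation, "sxnabdxo"; after the second, "osxnabdx".

osxnabdx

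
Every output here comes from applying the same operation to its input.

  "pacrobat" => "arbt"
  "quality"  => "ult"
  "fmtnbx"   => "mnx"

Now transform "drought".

The pattern: keep every other character starting from the second (positions 2nd, 4th, 6th, ...).
Applying that to "drought" gives "ruh".

ruh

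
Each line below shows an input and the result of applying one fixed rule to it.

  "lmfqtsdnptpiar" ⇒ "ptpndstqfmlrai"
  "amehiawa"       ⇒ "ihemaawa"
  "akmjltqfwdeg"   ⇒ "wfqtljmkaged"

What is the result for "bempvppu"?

vpmebupp

What's happening: reverse the string, then move the first 3 characters to the end (rotate left by 3).
Starting from "bempvppu": after the first operation, "uppvpmeb"; after the second, "vpmebupp".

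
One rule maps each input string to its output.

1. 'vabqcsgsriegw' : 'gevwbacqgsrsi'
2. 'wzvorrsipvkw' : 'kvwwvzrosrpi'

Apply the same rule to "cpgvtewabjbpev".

epcvgptvwebabj

Each output is the input with this applied: move the last 3 characters to the front (rotate right by 3), then swap each adjacent pair of characters (1↔2, 3↔4, ...).
On "cpgvtewabjbpev" that produces "epcvgptvwebabj".
(Check on "wzvorrsipvkw": → "vkwwzvorrsip" → "kvwwvzrosrpi" ✓)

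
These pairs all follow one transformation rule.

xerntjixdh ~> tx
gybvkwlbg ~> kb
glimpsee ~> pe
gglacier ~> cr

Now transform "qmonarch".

Looking at the pairs, the operation is to keep one character in every 3, starting at position 2 (positions 2nd, 5th, 8th, ...), then delete the first character.
For "qmonarch", step one produces "mah"; step two turns that into "ah".

ah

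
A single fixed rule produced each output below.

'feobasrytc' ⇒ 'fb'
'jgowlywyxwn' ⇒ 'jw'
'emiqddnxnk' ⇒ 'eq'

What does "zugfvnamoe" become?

zf

The transformation: keep one character in every 3, starting at position 1 (positions 1st, 4th, 7th, ...), then delete the last 2 characters.
Applying that to "zugfvnamoe" gives "zf".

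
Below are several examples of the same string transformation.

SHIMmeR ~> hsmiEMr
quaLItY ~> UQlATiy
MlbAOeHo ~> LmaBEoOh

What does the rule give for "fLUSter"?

Each output is the input with this applied: flip the case of every letter, then swap each adjacent pair of characters (1↔2, 3↔4, ...).
"fLUSter" → "lFsuETR".

lFsuETR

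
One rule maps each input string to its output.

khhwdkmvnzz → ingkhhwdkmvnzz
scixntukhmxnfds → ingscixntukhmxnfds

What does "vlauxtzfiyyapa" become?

ingvlauxtzfiyyapa

Rule — prepend "ing".
Doing the same to "vlauxtzfiyyapa": "ingvlauxtzfiyyapa".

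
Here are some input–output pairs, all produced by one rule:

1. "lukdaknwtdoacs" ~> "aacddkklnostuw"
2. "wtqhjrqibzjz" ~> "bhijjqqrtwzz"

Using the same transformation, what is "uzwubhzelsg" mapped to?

beghlsuuwzz

Looking at the pairs, the operation is to sort the characters into alphabetical order.
So "uzwubhzelsg" becomes "beghlsuuwzz".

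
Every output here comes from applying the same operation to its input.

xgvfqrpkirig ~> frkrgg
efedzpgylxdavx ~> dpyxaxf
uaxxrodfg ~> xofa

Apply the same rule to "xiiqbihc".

The rule is to keep every other character starting from the second (positions 2nd, 4th, 6th, ...), then move the first character to the end.
Applying that to "xiiqbihc" gives "qici".

qici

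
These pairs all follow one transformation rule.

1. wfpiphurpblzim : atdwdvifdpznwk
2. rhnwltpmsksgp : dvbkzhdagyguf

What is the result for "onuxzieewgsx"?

lbilnwsskugc

Looking at the pairs, the operation is to shift every letter 12 places backward in the alphabet (wrapping around), then swap the first and last characters.
Starting from "onuxzieewgsx": after the first operation, "cbilnwsskugl"; after the second, "lbilnwsskugc".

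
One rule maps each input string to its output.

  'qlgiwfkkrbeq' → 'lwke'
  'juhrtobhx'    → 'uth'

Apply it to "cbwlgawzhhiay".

bgzi

Looking at the pairs, the operation is to keep one character in every 3, starting at position 2 (positions 2nd, 5th, 8th, ...).
Applying that to "cbwlgawzhhiay" gives "bgzi".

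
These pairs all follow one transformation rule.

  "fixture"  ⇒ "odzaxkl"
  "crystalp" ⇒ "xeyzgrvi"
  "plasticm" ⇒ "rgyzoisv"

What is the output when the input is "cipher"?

The transformation: shift every letter 6 places forward in the alphabet (wrapping around), then move the first character to the end.
Starting from "cipher": after the first operation, "iovnkx"; after the second, "ovnkxi".

ovnkxi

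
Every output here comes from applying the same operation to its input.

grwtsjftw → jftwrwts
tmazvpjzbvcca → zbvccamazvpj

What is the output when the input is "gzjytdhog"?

dhogzjyt

The rule is to delete the first character, then swap the front and back halves of the string.
Working it through for "gzjytdhog": intermediate "zjytdhog", final "dhogzjyt".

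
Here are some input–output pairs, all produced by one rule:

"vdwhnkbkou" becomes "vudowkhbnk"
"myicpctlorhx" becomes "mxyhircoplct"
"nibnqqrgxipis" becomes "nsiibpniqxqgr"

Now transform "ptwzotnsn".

pntswnzto

What's happening: take characters alternately from the front and the back (1st, last, 2nd, 2nd-last, ...).
Applying that to "ptwzotnsn" gives "pntswnzto".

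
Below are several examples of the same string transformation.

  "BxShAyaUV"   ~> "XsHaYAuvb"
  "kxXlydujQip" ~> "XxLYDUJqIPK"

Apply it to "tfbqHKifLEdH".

FBQhkIFleDhT

The rule is to move the first character to the end, then flip the case of every letter.
"tfbqHKifLEdH" → "fbqHKifLEdHt" → "FBQhkIFleDhT".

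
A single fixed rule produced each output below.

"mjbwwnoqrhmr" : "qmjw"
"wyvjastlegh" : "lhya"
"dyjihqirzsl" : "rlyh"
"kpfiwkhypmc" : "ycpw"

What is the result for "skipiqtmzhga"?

What's happening: keep one character in every 3, starting at position 2 (positions 2nd, 5th, 8th, ...), then move the last 2 characters to the front (rotate right by 2).
On "skipiqtmzhga": the first step gives "kimg", and the second then gives "mgki".

mgki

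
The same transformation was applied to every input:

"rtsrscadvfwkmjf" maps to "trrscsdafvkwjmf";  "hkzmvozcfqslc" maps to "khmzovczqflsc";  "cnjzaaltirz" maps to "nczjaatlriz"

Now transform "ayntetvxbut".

yatntexvubt

The pattern: swap each adjacent pair of characters (1↔2, 3↔4, ...).
Doing the same to "ayntetvxbut": "yatntexvubt".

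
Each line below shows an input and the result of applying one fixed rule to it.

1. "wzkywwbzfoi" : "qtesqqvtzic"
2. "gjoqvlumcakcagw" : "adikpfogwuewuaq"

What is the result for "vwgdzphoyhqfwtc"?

pqaxtjbisbkzqnw

The pattern: shift every letter 6 places backward in the alphabet (wrapping around).
"vwgdzphoyhqfwtc" → "pqaxtjbisbkzqnw".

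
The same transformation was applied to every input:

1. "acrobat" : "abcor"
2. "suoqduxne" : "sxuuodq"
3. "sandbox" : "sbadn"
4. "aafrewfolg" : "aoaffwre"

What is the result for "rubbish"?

The pattern: delete the last 2 characters, then take characters alternately from the front and the back (1st, last, 2nd, 2nd-last, ...).
"rubbish" → "rubbi" → "riubb".

riubb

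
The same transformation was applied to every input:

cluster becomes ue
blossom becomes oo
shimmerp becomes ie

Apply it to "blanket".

The pattern: keep only the vowels.
So "blanket" becomes "ae".

ae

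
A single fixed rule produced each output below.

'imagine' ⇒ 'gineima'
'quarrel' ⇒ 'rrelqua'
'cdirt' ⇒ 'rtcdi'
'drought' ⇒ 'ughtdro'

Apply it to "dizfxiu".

fxiudiz

In each case the input is transformed by: move the first 3 characters to the end (rotate left by 3).
So "dizfxiu" becomes "fxiudiz".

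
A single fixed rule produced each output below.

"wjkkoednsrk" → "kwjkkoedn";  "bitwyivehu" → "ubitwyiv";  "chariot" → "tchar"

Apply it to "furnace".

The pattern: move the last 3 characters to the front (rotate right by 3), then delete the first 2 characters.
Working it through for "furnace": intermediate "acefurn", final "efurn".

efurn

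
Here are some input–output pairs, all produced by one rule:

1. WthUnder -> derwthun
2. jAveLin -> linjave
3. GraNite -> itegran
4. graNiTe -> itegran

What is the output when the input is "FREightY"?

htyfreig

The transformation: move the last 3 characters to the front (rotate right by 3), then convert every letter to lowercase.
Working it through for "FREightY": intermediate "htYFREig", final "htyfreig".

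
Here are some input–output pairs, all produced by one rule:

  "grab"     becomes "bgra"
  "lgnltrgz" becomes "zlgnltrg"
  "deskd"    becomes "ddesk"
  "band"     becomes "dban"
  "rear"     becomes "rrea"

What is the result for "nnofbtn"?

nnnofbt

In each case the input is transformed by: move the last character to the front.
Applying that to "nnofbtn" gives "nnnofbt".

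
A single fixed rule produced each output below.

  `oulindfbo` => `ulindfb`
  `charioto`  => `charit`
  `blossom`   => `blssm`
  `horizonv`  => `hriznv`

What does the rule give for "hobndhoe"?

The transformation: remove every "o".
Doing the same to "hobndhoe": "hbndhe".

hbndhe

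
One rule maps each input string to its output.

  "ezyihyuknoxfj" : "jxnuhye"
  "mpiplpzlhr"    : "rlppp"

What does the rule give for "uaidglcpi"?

Each output is the input with this applied: reverse the string, then keep every other character starting from the first (positions 1st, 3rd, 5th, ...).
Working it through for "uaidglcpi": intermediate "ipclgdiau", final "icgiu".

icgiu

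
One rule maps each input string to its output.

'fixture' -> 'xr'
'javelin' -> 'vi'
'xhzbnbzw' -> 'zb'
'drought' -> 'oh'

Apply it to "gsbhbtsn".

bt

The rule is to keep one character in every 3, starting at position 3 (positions 3rd, 6th, 9th, ...).
"gsbhbtsn" → "bt".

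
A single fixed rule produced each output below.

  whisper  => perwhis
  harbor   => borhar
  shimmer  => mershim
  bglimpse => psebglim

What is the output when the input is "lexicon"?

conlexi

The transformation: move the last 3 characters to the front (rotate right by 3).
So "lexicon" becomes "conlexi".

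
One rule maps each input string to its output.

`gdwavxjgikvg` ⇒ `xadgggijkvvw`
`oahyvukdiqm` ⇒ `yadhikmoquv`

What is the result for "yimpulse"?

yeilmpsu

The pattern: sort the characters into alphabetical order, then move the last character to the front.
"yimpulse" → "eilmpsuy" → "yeilmpsu".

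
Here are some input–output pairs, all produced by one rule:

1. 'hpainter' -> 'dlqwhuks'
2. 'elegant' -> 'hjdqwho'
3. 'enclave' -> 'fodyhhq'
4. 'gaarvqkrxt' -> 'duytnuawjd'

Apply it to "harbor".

uerukd

What's happening: shift every letter 3 places forward in the alphabet (wrapping around), then move the first 2 characters to the end (rotate left by 2).
So "harbor" becomes "uerukd".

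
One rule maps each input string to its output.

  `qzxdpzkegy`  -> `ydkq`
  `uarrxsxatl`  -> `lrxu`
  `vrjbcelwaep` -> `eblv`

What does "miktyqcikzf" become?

The rule is to keep one character in every 3, starting at position 1 (positions 1st, 4th, 7th, ...), then swap the first and last characters.
Applying both steps to "miktyqcikzf": "mtcz", then "ztcm".

ztcm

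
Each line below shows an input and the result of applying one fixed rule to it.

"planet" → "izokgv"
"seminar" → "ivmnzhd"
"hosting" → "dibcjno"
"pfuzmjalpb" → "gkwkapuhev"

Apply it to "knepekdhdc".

What's happening: shift every letter 5 places backward in the alphabet (wrapping around), then move the last 3 characters to the front (rotate right by 3).
Starting from "knepekdhdc": after the first operation, "fizkzfycyx"; after the second, "cyxfizkzfy".

cyxfizkzfy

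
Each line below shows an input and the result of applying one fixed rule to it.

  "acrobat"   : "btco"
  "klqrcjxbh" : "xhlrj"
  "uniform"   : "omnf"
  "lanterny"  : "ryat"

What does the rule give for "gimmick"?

ikim

Looking at the pairs, the operation is to move the last 3 characters to the front (rotate right by 3), then keep every other character starting from the first (positions 1st, 3rd, 5th, ...).
For "gimmick", step one produces "ickgimm"; step two turns that into "ikim".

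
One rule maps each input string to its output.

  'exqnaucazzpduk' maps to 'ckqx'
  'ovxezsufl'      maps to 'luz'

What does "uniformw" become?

mr

Looking at the pairs, the operation is to sort the characters into alphabetical order, then keep one character in every 3, starting at position 3 (positions 3rd, 6th, 9th, ...).
On "uniformw": the first step gives "fimnoruw", and the second then gives "mr".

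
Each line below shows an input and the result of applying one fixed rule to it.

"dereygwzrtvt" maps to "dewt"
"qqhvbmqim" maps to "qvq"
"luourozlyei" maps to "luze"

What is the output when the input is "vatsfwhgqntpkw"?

Each output is the input with this applied: keep one character in every 3, starting at position 1 (positions 1st, 4th, 7th, ...).
So "vatsfwhgqntpkw" becomes "vshnk".

vshnk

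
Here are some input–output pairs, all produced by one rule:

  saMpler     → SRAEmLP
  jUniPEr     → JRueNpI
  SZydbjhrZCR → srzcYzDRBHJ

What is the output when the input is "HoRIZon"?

Rule — flip the case of every letter, then take characters alternately from the front and the back (1st, last, 2nd, 2nd-last, ...).
On "HoRIZon": the first step gives "hOrizON", and the second then gives "hNOOrzi".

hNOOrzi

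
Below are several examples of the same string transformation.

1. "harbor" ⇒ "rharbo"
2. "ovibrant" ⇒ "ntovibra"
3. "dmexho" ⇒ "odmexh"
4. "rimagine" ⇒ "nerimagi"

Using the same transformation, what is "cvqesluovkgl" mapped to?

The pattern: move the first 2 characters to the end (rotate left by 2), then swap the front and back halves of the string.
Working it through for "cvqesluovkgl": intermediate "qesluovkglcv", final "vkglcvqesluo".

vkglcvqesluo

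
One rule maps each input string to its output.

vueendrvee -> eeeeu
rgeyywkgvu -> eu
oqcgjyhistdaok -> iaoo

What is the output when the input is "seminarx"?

iae

What's happening: move the first 2 characters to the end (rotate left by 2), then keep only the vowels.
Starting from "seminarx": after the first operation, "minarxse"; after the second, "iae".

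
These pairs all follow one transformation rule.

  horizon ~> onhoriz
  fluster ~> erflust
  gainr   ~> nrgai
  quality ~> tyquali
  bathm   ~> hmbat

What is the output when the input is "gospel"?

Looking at the pairs, the operation is to move the last 2 characters to the front (rotate right by 2).
For "gospel" the result is "elgosp".

elgosp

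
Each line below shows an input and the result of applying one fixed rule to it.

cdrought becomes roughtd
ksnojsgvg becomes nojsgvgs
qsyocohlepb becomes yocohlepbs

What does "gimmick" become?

mmicki

Each output is the input with this applied: delete the first character, then move the first character to the end.
"gimmick" → "immick" → "mmicki".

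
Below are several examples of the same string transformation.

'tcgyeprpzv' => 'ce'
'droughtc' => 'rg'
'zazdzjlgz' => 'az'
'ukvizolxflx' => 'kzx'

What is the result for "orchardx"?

The pattern: keep one character in every 3, starting at position 2 (positions 2nd, 5th, 8th, ...), then delete the last character.
For "orchardx" the result is "ra".

ra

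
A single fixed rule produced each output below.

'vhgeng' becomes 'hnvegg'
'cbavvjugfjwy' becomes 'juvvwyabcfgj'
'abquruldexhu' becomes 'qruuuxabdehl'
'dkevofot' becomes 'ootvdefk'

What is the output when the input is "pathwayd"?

Each output is the input with this applied: sort the characters into alphabetical order, then swap the front and back halves of the string.
"pathwayd" → "aadhptwy" → "ptwyaadh".

ptwyaadh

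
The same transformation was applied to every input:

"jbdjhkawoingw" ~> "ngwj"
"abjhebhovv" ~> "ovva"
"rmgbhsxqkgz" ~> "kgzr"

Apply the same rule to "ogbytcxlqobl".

oblo

The rule is to move the last 3 characters to the front (rotate right by 3), then keep only the first 4 characters.
Starting from "ogbytcxlqobl": after the first operation, "oblogbytcxlq"; after the second, "oblo".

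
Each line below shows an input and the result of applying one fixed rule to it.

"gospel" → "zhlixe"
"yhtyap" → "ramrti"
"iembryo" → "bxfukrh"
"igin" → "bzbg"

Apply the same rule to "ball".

utee

The transformation: shift every letter 7 places backward in the alphabet (wrapping around).
Applying that to "ball" gives "utee".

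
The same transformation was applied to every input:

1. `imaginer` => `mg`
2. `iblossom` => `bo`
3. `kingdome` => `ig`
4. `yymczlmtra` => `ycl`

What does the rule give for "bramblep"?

In each case the input is transformed by: delete the last 3 characters, then keep every other character starting from the second (positions 2nd, 4th, 6th, ...).
On "bramblep": the first step gives "bramb", and the second then gives "rm".

rm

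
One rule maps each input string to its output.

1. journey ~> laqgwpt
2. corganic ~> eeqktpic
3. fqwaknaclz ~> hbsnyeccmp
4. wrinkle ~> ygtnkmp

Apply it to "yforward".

afhtqcty

What's happening: take characters alternately from the front and the back (1st, last, 2nd, 2nd-last, ...), then shift every letter 2 places forward in the alphabet (wrapping around).
"yforward" → "ydfroarw" → "afhtqcty".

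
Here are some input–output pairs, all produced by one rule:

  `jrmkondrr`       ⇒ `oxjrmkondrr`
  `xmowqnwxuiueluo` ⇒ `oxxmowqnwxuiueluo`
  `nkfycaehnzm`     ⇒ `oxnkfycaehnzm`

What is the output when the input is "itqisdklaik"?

oxitqisdklaik

Each output is the input with this applied: prepend "ox".
So "itqisdklaik" becomes "oxitqisdklaik".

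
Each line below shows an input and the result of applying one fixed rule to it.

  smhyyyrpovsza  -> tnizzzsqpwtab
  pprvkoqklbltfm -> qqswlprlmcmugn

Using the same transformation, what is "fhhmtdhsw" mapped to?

giinueitx

In each case the input is transformed by: shift every letter 1 place forward in the alphabet (wrapping around).
"fhhmtdhsw" → "giinueitx".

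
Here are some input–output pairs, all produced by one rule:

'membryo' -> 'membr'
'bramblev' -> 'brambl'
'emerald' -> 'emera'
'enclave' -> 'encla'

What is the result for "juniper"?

The transformation: delete the last 2 characters.
Doing the same to "juniper": "junip".

junip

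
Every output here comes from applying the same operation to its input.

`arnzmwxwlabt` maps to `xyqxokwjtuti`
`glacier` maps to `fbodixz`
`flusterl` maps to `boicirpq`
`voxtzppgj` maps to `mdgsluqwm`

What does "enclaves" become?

sbpbkzix

What's happening: move the last 3 characters to the front (rotate right by 3), then shift every letter 3 places backward in the alphabet (wrapping around).
For "enclaves" the result is "sbpbkzix".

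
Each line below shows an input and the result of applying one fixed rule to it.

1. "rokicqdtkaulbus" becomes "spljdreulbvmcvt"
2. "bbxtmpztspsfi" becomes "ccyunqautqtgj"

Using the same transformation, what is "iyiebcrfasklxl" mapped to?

jzjfcdsgbtlmym

The pattern: shift every letter 1 place forward in the alphabet (wrapping around).
Applying that to "iyiebcrfasklxl" gives "jzjfcdsgbtlmym".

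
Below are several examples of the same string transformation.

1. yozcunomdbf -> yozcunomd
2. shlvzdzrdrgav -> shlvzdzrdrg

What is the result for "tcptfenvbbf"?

tcptfenvb

In each case the input is transformed by: delete the last 2 characters.
So "tcptfenvbbf" becomes "tcptfenvb".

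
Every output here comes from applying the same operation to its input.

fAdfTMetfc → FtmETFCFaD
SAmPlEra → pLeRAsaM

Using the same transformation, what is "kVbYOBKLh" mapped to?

yobklHKvB

Rule — move the first 3 characters to the end (rotate left by 3), then flip the case of every letter.
Starting from "kVbYOBKLh": after the first operation, "YOBKLhkVb"; after the second, "yobklHKvB".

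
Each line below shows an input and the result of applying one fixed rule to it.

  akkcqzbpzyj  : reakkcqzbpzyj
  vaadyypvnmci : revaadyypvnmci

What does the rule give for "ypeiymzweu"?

Rule — prepend "re".
Doing the same to "ypeiymzweu": "reypeiymzweu".

reypeiymzweu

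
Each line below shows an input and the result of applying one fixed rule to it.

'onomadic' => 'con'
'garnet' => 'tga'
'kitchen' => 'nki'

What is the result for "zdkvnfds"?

Rule — move the last character to the front, then keep only the first 3 characters.
Starting from "zdkvnfds": after the first operation, "szdkvnfd"; after the second, "szd".
(Check on "onomadic": → "conomadi" → "con" ✓)

szd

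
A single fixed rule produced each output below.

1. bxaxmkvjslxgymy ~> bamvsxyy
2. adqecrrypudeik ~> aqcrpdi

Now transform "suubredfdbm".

Rule — keep every other character starting from the first (positions 1st, 3rd, 5th, ...).
On "suubredfdbm" that produces "surddm".

surddm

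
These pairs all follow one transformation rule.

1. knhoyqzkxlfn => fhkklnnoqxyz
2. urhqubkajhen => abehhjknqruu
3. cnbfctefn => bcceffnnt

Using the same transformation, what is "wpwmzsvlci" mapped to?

cilmpsvwwz

Looking at the pairs, the operation is to sort the characters into alphabetical order.
Doing the same to "wpwmzsvlci": "cilmpsvwwz".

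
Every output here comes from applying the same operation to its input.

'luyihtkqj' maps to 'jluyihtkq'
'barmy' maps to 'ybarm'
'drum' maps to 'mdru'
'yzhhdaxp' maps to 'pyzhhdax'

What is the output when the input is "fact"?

tfac

The rule is to move the last character to the front.
So "fact" becomes "tfac".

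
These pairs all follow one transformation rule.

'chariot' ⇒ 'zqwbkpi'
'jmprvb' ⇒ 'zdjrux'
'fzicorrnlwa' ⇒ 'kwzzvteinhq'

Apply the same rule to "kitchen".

Each output is the input with this applied: move the first 3 characters to the end (rotate left by 3), then shift every letter 8 places forward in the alphabet (wrapping around).
On "kitchen": the first step gives "chenkit", and the second then gives "kpmvsqb".

kpmvsqb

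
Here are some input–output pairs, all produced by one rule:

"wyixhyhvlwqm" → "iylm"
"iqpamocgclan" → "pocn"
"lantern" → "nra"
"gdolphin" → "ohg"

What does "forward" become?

rro

Each output is the input with this applied: move the first 2 characters to the end (rotate left by 2), then keep one character in every 3, starting at position 1 (positions 1st, 4th, 7th, ...).
Applying both steps to "forward": "rwardfo", then "rro".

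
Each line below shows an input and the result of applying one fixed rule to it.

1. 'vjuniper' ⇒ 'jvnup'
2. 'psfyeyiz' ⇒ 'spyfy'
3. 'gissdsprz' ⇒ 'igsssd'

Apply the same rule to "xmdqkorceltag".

In each case the input is transformed by: swap each adjacent pair of characters (1↔2, 3↔4, ...), then delete the last 3 characters.
"xmdqkorceltag" → "mxqdokcrleatg" → "mxqdokcrle".

mxqdokcrle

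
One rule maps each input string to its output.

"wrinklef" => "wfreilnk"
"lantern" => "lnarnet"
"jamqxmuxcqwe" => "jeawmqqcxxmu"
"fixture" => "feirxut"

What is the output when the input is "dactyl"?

Rule — take characters alternately from the front and the back (1st, last, 2nd, 2nd-last, ...).
Applying that to "dactyl" gives "dlayct".

dlayct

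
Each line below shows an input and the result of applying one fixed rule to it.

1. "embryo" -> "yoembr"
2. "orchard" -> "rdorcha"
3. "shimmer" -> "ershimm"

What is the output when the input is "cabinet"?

The rule is to move the last 2 characters to the front (rotate right by 2).
On "cabinet" that produces "etcabin".

etcabin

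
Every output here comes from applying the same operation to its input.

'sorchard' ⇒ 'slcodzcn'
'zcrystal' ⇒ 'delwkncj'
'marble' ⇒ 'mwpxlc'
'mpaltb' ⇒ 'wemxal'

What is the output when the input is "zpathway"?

shljkale

Each output is the input with this applied: shift every letter 11 places forward in the alphabet (wrapping around), then swap the front and back halves of the string.
On "zpathway": the first step gives "kaleshlj", and the second then gives "shljkale".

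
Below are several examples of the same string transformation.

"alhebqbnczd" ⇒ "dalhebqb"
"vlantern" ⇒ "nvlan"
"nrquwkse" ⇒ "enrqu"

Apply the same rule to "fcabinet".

tfcab

In each case the input is transformed by: move the last character to the front, then delete the last 3 characters.
For "fcabinet", step one produces "tfcabine"; step two turns that into "tfcab".
(Check on "nrquwkse": → "enrquwks" → "enrqu" ✓)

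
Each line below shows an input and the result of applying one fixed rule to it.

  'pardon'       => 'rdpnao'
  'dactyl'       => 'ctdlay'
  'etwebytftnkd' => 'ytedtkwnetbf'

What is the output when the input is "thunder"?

The transformation: take characters alternately from the front and the back (1st, last, 2nd, 2nd-last, ...), then move the last 2 characters to the front (rotate right by 2).
"thunder" → "dntrheu".
(Check on "pardon": → "pnaord" → "rdpnao" ✓)

dntrheu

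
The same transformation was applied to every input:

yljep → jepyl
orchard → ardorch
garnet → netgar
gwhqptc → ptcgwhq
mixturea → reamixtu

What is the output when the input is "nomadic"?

In each case the input is transformed by: move the last 3 characters to the front (rotate right by 3).
For "nomadic" the result is "dicnoma".

dicnoma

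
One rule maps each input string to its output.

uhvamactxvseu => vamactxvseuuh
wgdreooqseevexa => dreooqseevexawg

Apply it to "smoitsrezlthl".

oitsrezlthlsm

In each case the input is transformed by: move the first 2 characters to the end (rotate left by 2).
So "smoitsrezlthl" becomes "oitsrezlthlsm".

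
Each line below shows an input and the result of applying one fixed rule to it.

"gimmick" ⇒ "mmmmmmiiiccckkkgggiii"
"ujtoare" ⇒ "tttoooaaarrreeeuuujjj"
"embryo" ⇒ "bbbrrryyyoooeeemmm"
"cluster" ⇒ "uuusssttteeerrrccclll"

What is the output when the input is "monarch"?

The rule is to move the first 2 characters to the end (rotate left by 2), then repeat every character 3 times.
For "monarch", step one produces "narchmo"; step two turns that into "nnnaaarrrccchhhmmmooo".

nnnaaarrrccchhhmmmooo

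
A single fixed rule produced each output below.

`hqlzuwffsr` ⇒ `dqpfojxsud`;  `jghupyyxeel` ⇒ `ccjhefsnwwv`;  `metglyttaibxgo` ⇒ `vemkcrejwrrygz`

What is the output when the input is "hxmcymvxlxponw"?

mlufvkawktvjvn

Looking at the pairs, the operation is to shift every letter 2 places backward in the alphabet (wrapping around), then move the last 3 characters to the front (rotate right by 3).
Applying both steps to "hxmcymvxlxponw": "fvkawktvjvnmlu", then "mlufvkawktvjvn".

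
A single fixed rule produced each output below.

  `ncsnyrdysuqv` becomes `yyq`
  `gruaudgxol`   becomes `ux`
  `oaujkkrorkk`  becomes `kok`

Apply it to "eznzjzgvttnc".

jvn

In each case the input is transformed by: delete the first 3 characters, then keep one character in every 3, starting at position 2 (positions 2nd, 5th, 8th, ...).
"eznzjzgvttnc" → "jvn".
(Check on "gruaudgxol": → "audgxol" → "ux" ✓)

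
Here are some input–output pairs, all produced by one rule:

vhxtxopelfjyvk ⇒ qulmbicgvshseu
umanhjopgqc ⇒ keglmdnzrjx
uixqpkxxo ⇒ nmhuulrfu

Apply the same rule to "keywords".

tloaphbv

In each case the input is transformed by: move the first 3 characters to the end (rotate left by 3), then shift every letter 3 places backward in the alphabet (wrapping around).
Starting from "keywords": after the first operation, "wordskey"; after the second, "tloaphbv".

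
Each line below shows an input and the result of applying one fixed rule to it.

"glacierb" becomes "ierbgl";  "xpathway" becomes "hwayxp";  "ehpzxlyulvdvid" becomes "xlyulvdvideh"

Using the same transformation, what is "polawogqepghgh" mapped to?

wogqepghghpo

Each output is the input with this applied: move the first 2 characters to the end (rotate left by 2), then delete the first 2 characters.
"polawogqepghgh" → "lawogqepghghpo" → "wogqepghghpo".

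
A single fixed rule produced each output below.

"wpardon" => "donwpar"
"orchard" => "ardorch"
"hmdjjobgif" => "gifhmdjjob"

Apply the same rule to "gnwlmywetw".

etwgnwlmyw

In each case the input is transformed by: move the last 3 characters to the front (rotate right by 3).
On "gnwlmywetw" that produces "etwgnwlmyw".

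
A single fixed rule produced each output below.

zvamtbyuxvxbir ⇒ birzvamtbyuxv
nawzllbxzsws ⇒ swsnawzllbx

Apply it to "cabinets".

etscabi

Rule — move the last 3 characters to the front (rotate right by 3), then delete the last character.
On "cabinets": the first step gives "etscabin", and the second then gives "etscabi".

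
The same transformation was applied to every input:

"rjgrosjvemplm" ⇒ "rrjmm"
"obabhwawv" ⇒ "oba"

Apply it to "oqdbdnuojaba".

The rule is to keep one character in every 3, starting at position 1 (positions 1st, 4th, 7th, ...).
So "oqdbdnuojaba" becomes "obua".

obua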